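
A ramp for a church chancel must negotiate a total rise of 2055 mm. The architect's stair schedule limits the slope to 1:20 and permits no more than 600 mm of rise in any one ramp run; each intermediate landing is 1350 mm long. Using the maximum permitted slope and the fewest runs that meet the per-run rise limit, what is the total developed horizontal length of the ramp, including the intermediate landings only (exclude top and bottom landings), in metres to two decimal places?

⌈2055/600⌉ = 4 ramp runs. That means 3 intermediate landings.
Horizontal run for 2055 mm of rise at 1:20 is 2055 × 20 = 41100 mm.
3 intermediate landings contribute 3 × 1350 = 4050 mm.
Developed length = 41100 + 4050 = 45150 mm.
= 45.15 m.

45.15 m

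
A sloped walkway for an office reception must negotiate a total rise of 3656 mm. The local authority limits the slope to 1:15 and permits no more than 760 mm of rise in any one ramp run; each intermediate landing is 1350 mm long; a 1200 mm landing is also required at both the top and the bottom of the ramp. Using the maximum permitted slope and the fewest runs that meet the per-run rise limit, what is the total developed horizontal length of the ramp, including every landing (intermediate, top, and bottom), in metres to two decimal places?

3656 / 760 = 4.811 → round up to 5 ramp runs. That means 4 intermediate landings.
Ramp run (horizontal) at 1:15: 3656 × 15 = 54840 mm.
Intermediate landings: 4 × 1350 = 5400 mm.
Top and bottom landings: 2 × 1200 = 2400 mm.
Total = 54840 + 5400 + 2400 = 62640 mm.
= 62.64 m.

62.64 m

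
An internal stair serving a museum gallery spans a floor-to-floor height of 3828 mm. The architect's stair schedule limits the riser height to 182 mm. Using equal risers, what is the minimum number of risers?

22 risers

At most 182 each: 3828/182 = 21.03, giving 22 risers.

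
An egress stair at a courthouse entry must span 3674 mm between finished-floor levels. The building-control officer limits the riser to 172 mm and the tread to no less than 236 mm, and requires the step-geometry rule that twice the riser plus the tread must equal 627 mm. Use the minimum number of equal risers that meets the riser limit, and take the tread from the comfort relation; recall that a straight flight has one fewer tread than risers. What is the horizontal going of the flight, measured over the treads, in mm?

At most 172 each: 3674/172 = 21.36, giving 22 risers.
Each riser is 3674/22 = 167 mm (≤ 172 mm).
Tread T = 627 − 2 × 167 = 293 mm (≥ 236 mm).
22 risers give 21 treads; going = 21 × 293 = 6153 mm.

6153 mm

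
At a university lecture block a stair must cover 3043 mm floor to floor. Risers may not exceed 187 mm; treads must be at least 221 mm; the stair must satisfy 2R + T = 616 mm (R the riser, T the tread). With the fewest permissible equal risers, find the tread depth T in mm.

3043 / 187 = 16.273 → round up to 17 risers.
R = 3043 ÷ 17 = 179 mm.
From 2R + T = 616: T = 616 − 358 = 258 mm.

258 mm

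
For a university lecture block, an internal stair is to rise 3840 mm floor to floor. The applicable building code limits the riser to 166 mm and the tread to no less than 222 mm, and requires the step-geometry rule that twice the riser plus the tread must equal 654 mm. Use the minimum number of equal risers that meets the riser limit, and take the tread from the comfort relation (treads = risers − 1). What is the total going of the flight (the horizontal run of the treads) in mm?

7682 mm

⌈3840/166⌉ = 24 risers.
Each riser is 3840/24 = 160 mm (≤ 166 mm).
Tread T = 654 − 2 × 160 = 334 mm (≥ 222 mm).
Treads = 24 − 1 = 23; going = 23 × 334 = 7682 mm.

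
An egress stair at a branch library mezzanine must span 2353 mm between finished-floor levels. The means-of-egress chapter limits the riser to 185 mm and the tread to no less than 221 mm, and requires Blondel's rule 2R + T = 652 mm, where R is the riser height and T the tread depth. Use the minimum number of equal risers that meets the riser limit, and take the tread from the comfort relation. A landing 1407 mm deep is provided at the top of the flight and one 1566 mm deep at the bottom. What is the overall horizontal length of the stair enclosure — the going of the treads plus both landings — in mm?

6453 mm

⌈2353/185⌉ = 13 risers.
R = 2353 ÷ 13 = 181 mm.
T = 652 − 2·181 = 290 mm, which satisfies the 221 mm minimum.
Treads = 13 − 1 = 12; going = 12 × 290 = 3480 mm.
Enclosure = 3480 + 1407 + 1566 = 6453 mm.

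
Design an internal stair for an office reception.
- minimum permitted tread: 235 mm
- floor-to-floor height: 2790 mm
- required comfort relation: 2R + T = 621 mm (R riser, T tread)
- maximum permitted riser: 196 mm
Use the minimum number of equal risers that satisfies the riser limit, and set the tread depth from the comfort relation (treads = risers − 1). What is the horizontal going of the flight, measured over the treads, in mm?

3486 mm

At most 196 each: 2790/196 = 14.23, giving 15 risers.
R = 2790 ÷ 15 = 186 mm.
Tread T = 621 − 2 × 186 = 249 mm (≥ 235 mm).
15 risers give 14 treads; going = 14 × 249 = 3486 mm.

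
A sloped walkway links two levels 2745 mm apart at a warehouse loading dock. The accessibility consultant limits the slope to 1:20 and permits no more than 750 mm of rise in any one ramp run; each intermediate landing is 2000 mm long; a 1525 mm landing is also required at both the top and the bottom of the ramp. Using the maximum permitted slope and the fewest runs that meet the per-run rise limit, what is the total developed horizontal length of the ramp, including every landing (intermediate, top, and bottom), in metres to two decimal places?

2745 / 750 = 3.66, so 4 ramp runs are needed. That means 3 intermediate landings.
Horizontal run for 2745 mm of rise at 1:20 is 2745 × 20 = 54900 mm.
Intermediate landings: 3 × 2000 = 6000 mm.
Top and bottom landings: 2 × 1525 = 3050 mm.
Total = 54900 + 6000 + 3050 = 63950 mm.
= 63.95 m.

63.95 m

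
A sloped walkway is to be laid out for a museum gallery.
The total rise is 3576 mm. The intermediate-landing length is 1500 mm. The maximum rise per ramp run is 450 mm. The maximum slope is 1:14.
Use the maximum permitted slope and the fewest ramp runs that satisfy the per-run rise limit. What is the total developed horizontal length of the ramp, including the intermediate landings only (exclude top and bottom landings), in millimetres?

3576 / 450 = 7.947 → round up to 8 ramp runs. That means 7 intermediate landings.
Ramp run (horizontal) at 1:14: 3576 × 14 = 50064 mm.
Intermediate landings: 7 × 1500 = 10500 mm.
Developed length = 50064 + 10500 = 60564 mm.

60564 mm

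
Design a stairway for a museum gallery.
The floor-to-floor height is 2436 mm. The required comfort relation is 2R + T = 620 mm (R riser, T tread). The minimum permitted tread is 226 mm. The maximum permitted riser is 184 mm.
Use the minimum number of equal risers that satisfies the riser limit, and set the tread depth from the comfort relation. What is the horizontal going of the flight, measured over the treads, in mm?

2436 / 184 = 13.239 → round up to 14 risers.
R = 2436 ÷ 14 = 174 mm.
Tread T = 620 − 2 × 174 = 272 mm (≥ 226 mm).
14 risers give 13 treads; going = 13 × 272 = 3536 mm.

3536 mm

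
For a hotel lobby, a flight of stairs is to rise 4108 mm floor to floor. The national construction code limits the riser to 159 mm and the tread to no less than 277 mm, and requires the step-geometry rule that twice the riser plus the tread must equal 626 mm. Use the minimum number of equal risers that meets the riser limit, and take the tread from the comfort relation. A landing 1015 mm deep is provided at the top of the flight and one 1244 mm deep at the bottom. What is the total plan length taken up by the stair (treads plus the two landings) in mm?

4108 / 159 = 25.836 → round up to 26 risers.
R = 4108 ÷ 26 = 158 mm.
From 2R + T = 626: T = 626 − 316 = 310 mm.
Treads = 26 − 1 = 25; going = 25 × 310 = 7750 mm.
Add landings: 7750 + 1015 + 1244 = 10009 mm.

10009 mm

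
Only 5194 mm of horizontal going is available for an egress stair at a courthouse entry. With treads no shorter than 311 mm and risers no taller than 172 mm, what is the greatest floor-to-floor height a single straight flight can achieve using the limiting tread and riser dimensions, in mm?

2924 mm

Treads that fit: ⌊5194 / 311⌋ = 16.
Risers = treads + 1 = 17.
Maximum height = 17 × 172 = 2924 mm.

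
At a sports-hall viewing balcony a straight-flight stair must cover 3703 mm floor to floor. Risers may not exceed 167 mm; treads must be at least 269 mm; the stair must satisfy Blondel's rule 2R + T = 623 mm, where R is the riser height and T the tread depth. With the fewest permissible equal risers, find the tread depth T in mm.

301 mm

At most 167 each: 3703/167 = 22.17, giving 23 risers.
R = 3703 ÷ 23 = 161 mm.
T = 623 − 2·161 = 301 mm, which satisfies the 269 mm minimum.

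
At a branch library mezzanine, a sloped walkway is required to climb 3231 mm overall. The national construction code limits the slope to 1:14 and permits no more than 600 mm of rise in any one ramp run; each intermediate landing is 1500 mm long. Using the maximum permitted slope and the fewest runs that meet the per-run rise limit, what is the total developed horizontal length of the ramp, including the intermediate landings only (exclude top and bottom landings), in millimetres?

3231 / 600 = 5.38, so 6 ramp runs are needed. That means 5 intermediate landings.
Horizontal run for 3231 mm of rise at 1:14 is 3231 × 14 = 45234 mm.
5 intermediate landings contribute 5 × 1500 = 7500 mm.
Total developed length = 45234 + 7500 = 52734 mm.

52734 mm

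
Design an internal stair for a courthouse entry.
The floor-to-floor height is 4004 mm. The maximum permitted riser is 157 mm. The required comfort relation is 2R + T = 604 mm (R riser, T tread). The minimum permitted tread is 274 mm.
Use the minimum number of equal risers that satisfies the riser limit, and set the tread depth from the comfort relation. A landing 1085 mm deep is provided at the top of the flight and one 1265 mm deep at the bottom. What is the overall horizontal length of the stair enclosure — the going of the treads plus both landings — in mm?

9750 mm

At most 157 each: 4004/157 = 25.50, giving 26 risers.
Each riser is 4004/26 = 154 mm (≤ 157 mm).
T = 604 − 2·154 = 296 mm, which satisfies the 274 mm minimum.
Going = (26 − 1) × 296 = 7400 mm.
Add landings: 7400 + 1085 + 1265 = 9750 mm.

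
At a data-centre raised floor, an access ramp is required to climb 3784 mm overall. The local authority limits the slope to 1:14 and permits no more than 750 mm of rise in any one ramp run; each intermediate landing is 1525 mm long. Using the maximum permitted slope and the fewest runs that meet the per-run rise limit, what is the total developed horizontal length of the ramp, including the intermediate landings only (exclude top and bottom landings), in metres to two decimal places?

60.60 m

3784 / 750 = 5.05, so 6 ramp runs are needed. That means 5 intermediate landings.
Ramp run (horizontal) at 1:14: 3784 × 14 = 52976 mm.
Intermediate landings: 5 × 1525 = 7625 mm.
Developed length = 52976 + 7625 = 60601 mm.
= 60.60 m.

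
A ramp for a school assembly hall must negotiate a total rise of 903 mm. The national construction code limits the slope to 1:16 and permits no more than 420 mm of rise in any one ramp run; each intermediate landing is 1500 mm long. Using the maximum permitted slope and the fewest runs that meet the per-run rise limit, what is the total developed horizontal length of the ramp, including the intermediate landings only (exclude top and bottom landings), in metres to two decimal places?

903 / 420 = 2.15, so 3 ramp runs are needed. That means 2 intermediate landings.
Ramp run (horizontal) at 1:16: 903 × 16 = 14448 mm.
2 intermediate landings contribute 2 × 1500 = 3000 mm.
Developed length = 14448 + 3000 = 17448 mm.
= 17.45 m.

17.45 m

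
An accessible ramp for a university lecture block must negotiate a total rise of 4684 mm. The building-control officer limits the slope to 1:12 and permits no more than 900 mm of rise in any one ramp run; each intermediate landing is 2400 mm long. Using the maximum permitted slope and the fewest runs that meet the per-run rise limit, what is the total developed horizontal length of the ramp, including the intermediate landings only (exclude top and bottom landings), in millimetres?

68208 mm

At most 900 each: 4684/900 = 5.20, giving 6 ramp runs. That means 5 intermediate landings.
Horizontal run for 4684 mm of rise at 1:12 is 4684 × 12 = 56208 mm.
5 intermediate landings contribute 5 × 2400 = 12000 mm.
Developed length = 56208 + 12000 = 68208 mm.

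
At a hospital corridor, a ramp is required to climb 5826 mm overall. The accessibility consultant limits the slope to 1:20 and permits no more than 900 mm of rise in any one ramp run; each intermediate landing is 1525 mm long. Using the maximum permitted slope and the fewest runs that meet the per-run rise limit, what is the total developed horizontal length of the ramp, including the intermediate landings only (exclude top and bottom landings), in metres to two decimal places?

125.67 m

At most 900 each: 5826/900 = 6.47, giving 7 ramp runs. That means 6 intermediate landings.
Horizontal run for 5826 mm of rise at 1:20 is 5826 × 20 = 116520 mm.
Intermediate landings: 6 × 1525 = 9150 mm.
Developed length = 116520 + 9150 = 125670 mm.
= 125.67 m.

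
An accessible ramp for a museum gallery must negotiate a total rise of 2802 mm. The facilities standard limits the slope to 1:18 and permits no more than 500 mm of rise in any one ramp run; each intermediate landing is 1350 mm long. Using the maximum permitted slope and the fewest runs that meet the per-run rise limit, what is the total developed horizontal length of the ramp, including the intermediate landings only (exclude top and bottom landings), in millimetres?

2802 / 500 = 5.60, so 6 ramp runs are needed. That means 5 intermediate landings.
Ramp run (horizontal) at 1:18: 2802 × 18 = 50436 mm.
5 intermediate landings contribute 5 × 1350 = 6750 mm.
Developed length = 50436 + 6750 = 57186 mm.

57186 mm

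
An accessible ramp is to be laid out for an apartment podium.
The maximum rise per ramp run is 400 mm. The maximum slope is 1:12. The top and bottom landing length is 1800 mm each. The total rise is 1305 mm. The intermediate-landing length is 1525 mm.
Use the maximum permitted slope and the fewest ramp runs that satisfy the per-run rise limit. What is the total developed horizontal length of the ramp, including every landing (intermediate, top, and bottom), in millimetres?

1305 / 400 = 3.263 → round up to 4 ramp runs. That means 3 intermediate landings.
Horizontal run for 1305 mm of rise at 1:12 is 1305 × 12 = 15660 mm.
3 intermediate landings contribute 3 × 1525 = 4575 mm.
Top and bottom landings: 2 × 1800 = 3600 mm.
Total = 15660 + 4575 + 3600 = 23835 mm.

23835 mm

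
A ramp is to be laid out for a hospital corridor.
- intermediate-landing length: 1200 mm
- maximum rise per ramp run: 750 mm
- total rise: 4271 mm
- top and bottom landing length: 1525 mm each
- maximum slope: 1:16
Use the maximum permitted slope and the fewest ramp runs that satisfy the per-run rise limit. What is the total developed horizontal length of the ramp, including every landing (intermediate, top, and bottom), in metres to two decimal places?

77.39 m

⌈4271/750⌉ = 6 ramp runs. That means 5 intermediate landings.
Horizontal run for 4271 mm of rise at 1:16 is 4271 × 16 = 68336 mm.
5 intermediate landings contribute 5 × 1200 = 6000 mm.
Top and bottom landings: 2 × 1525 = 3050 mm.
Total = 68336 + 6000 + 3050 = 77386 mm.
= 77.39 m.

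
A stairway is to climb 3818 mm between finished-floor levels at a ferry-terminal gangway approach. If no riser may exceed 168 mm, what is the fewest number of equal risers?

⌈3818/168⌉ = 23 risers.

23 risers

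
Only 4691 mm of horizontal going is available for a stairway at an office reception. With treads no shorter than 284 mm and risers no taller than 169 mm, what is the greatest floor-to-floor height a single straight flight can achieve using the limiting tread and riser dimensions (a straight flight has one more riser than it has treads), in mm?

Treads that fit: ⌊4691 / 284⌋ = 16.
Risers = treads + 1 = 17.
Maximum height = 17 × 169 = 2873 mm.

2873 mm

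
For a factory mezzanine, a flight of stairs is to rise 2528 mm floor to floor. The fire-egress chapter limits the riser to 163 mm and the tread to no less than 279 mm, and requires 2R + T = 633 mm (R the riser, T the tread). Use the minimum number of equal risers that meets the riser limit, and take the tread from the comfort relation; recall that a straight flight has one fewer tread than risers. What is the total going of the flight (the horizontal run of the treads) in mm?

4755 mm

2528 / 163 = 15.509 → round up to 16 risers.
R = 2528 ÷ 16 = 158 mm.
T = 633 − 2·158 = 317 mm, which satisfies the 279 mm minimum.
16 risers give 15 treads; going = 15 × 317 = 4755 mm.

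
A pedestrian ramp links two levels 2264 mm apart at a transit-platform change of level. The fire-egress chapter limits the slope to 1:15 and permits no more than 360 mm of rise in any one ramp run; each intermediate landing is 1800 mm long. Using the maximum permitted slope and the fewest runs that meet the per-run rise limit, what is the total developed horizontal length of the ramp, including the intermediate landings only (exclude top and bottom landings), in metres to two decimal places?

2264 / 360 = 6.29, so 7 ramp runs are needed. That means 6 intermediate landings.
Ramp run (horizontal) at 1:15: 2264 × 15 = 33960 mm.
6 intermediate landings contribute 6 × 1800 = 10800 mm.
Total developed length = 33960 + 10800 = 44760 mm.
= 44.76 m.

44.76 m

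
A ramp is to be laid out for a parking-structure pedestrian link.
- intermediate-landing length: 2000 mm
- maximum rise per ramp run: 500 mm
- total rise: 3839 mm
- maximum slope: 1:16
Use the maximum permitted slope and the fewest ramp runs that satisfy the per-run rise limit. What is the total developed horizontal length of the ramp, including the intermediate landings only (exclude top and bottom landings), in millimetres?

75424 mm

⌈3839/500⌉ = 8 ramp runs. That means 7 intermediate landings.
Horizontal run for 3839 mm of rise at 1:16 is 3839 × 16 = 61424 mm.
Intermediate landings: 7 × 2000 = 14000 mm.
Developed length = 61424 + 14000 = 75424 mm.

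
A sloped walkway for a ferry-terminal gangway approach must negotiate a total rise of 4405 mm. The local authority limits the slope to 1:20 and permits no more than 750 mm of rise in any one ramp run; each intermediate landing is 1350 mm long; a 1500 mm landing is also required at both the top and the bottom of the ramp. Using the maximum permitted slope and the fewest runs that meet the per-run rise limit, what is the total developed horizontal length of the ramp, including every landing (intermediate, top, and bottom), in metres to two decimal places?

At most 750 each: 4405/750 = 5.87, giving 6 ramp runs. That means 5 intermediate landings.
Horizontal run for 4405 mm of rise at 1:20 is 4405 × 20 = 88100 mm.
5 intermediate landings contribute 5 × 1350 = 6750 mm.
Top and bottom landings: 2 × 1500 = 3000 mm.
Total = 88100 + 6750 + 3000 = 97850 mm.
= 97.85 m.

97.85 m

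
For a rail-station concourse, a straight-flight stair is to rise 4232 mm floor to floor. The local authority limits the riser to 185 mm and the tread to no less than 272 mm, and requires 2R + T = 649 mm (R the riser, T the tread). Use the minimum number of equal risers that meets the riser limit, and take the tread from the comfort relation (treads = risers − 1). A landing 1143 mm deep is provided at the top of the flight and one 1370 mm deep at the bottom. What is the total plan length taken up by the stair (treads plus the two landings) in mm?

8695 mm

4232 / 185 = 22.88, so 23 risers are needed.
Each riser is 4232/23 = 184 mm (≤ 185 mm).
From 2R + T = 649: T = 649 − 368 = 281 mm.
Going = (23 − 1) × 281 = 6182 mm.
Add landings: 6182 + 1143 + 1370 = 8695 mm.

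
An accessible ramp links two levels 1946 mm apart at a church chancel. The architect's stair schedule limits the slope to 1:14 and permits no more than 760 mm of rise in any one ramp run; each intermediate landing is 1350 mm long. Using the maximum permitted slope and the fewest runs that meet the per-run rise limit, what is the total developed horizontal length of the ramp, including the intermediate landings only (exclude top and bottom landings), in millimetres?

29944 mm

1946 / 760 = 2.561 → round up to 3 ramp runs. That means 2 intermediate landings.
Horizontal run for 1946 mm of rise at 1:14 is 1946 × 14 = 27244 mm.
Intermediate landings: 2 × 1350 = 2700 mm.
Developed length = 27244 + 2700 = 29944 mm.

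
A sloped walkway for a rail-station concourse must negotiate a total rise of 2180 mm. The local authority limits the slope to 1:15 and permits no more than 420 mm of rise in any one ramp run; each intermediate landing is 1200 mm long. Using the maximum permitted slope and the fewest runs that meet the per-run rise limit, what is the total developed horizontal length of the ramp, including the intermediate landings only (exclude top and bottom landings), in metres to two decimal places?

38.70 m

⌈2180/420⌉ = 6 ramp runs. That means 5 intermediate landings.
Horizontal run for 2180 mm of rise at 1:15 is 2180 × 15 = 32700 mm.
5 intermediate landings contribute 5 × 1200 = 6000 mm.
Developed length = 32700 + 6000 = 38700 mm.
= 38.70 m.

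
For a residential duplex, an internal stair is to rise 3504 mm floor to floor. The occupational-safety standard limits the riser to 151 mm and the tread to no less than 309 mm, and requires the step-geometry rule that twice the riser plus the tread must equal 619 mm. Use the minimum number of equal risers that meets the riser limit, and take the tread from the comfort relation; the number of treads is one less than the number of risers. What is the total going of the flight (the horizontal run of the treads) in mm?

7521 mm

3504 / 151 = 23.21, so 24 risers are needed.
Each riser is 3504/24 = 146 mm (≤ 151 mm).
Tread T = 619 − 2 × 146 = 327 mm (≥ 309 mm).
24 risers give 23 treads; going = 23 × 327 = 7521 mm.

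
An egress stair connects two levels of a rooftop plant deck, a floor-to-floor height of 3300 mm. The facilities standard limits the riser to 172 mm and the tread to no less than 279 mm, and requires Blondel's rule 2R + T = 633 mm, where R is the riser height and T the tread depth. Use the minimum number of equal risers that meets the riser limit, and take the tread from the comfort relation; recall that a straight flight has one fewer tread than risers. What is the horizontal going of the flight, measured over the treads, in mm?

5757 mm

At most 172 each: 3300/172 = 19.19, giving 20 risers.
Each riser is 3300/20 = 165 mm (≤ 172 mm).
Tread T = 633 − 2 × 165 = 303 mm (≥ 279 mm).
20 risers give 19 treads; going = 19 × 303 = 5757 mm.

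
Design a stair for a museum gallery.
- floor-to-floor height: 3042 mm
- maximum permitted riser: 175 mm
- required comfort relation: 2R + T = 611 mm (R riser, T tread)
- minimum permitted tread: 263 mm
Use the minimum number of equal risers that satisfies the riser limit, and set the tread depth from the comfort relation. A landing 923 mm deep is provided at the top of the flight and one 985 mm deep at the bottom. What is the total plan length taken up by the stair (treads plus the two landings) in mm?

6549 mm

⌈3042/175⌉ = 18 risers.
R = 3042 ÷ 18 = 169 mm.
T = 611 − 2·169 = 273 mm, which satisfies the 263 mm minimum.
18 risers give 17 treads; going = 17 × 273 = 4641 mm.
Enclosure = 4641 + 923 + 985 = 6549 mm.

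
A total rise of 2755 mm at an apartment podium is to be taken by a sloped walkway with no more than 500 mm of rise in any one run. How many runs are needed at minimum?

6 runs

2755 / 500 = 5.51, so 6 ramp runs are needed.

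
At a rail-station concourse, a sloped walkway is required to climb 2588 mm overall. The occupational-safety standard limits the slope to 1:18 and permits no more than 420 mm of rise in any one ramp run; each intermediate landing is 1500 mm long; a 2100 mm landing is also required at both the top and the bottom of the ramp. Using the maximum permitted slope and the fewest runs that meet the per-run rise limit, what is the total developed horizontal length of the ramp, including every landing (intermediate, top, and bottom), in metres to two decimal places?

59.78 m

2588 / 420 = 6.162 → round up to 7 ramp runs. That means 6 intermediate landings.
Horizontal run for 2588 mm of rise at 1:18 is 2588 × 18 = 46584 mm.
6 intermediate landings contribute 6 × 1500 = 9000 mm.
Top and bottom landings: 2 × 2100 = 4200 mm.
Total = 46584 + 9000 + 4200 = 59784 mm.
= 59.78 m.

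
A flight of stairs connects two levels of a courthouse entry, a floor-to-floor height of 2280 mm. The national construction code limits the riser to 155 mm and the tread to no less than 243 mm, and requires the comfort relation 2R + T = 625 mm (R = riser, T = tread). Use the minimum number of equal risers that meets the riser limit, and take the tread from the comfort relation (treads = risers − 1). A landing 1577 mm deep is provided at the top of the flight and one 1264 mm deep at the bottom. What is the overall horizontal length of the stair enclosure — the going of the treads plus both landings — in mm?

7335 mm

2280 / 155 = 14.710 → round up to 15 risers.
Each riser is 2280/15 = 152 mm (≤ 155 mm).
From 2R + T = 625: T = 625 − 304 = 321 mm.
Going = (15 − 1) × 321 = 4494 mm.
Enclosure = 4494 + 1577 + 1264 = 7335 mm.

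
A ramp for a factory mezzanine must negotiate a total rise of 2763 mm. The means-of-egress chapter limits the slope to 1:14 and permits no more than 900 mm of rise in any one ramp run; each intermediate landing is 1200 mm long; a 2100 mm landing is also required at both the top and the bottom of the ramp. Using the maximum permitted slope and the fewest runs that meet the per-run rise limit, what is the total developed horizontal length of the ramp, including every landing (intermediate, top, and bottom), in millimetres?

2763 / 900 = 3.070 → round up to 4 ramp runs. That means 3 intermediate landings.
Ramp run (horizontal) at 1:14: 2763 × 14 = 38682 mm.
Intermediate landings: 3 × 1200 = 3600 mm.
Top and bottom landings: 2 × 2100 = 4200 mm.
Total = 38682 + 3600 + 4200 = 46482 mm.

46482 mm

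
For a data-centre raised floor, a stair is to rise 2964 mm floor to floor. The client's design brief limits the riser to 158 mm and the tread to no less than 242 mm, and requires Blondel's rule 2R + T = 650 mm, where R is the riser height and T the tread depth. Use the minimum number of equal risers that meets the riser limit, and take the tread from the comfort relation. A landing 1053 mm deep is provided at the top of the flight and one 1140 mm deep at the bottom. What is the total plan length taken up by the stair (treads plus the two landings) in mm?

8277 mm

⌈2964/158⌉ = 19 risers.
Riser R = 2964 / 19 = 156 mm, within the 158 mm limit.
T = 650 − 2·156 = 338 mm, which satisfies the 242 mm minimum.
19 risers give 18 treads; going = 18 × 338 = 6084 mm.
Enclosure = 6084 + 1053 + 1140 = 8277 mm.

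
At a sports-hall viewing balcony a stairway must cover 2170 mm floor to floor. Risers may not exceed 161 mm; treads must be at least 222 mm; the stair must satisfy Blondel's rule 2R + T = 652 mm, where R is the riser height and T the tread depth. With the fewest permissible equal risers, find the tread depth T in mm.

342 mm

At most 161 each: 2170/161 = 13.48, giving 14 risers.
R = 2170 ÷ 14 = 155 mm.
T = 652 − 2·155 = 342 mm, which satisfies the 222 mm minimum.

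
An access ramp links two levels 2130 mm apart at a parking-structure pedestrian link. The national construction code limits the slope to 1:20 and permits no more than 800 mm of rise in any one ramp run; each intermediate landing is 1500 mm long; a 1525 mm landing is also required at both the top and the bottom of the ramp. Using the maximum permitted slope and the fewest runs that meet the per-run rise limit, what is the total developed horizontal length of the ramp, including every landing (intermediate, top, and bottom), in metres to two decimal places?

48.65 m

2130 / 800 = 2.663 → round up to 3 ramp runs. That means 2 intermediate landings.
Ramp run (horizontal) at 1:20: 2130 × 20 = 42600 mm.
Intermediate landings: 2 × 1500 = 3000 mm.
Top and bottom landings: 2 × 1525 = 3050 mm.
Total = 42600 + 3000 + 3050 = 48650 mm.
= 48.65 m.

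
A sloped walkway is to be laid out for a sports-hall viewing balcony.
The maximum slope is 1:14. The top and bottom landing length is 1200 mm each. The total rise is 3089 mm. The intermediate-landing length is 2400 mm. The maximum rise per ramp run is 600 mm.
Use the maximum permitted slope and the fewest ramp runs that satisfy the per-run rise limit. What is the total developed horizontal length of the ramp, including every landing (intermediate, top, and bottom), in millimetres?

At most 600 each: 3089/600 = 5.15, giving 6 ramp runs. That means 5 intermediate landings.
Horizontal run for 3089 mm of rise at 1:14 is 3089 × 14 = 43246 mm.
Intermediate landings: 5 × 2400 = 12000 mm.
Top and bottom landings: 2 × 1200 = 2400 mm.
Total = 43246 + 12000 + 2400 = 57646 mm.

57646 mm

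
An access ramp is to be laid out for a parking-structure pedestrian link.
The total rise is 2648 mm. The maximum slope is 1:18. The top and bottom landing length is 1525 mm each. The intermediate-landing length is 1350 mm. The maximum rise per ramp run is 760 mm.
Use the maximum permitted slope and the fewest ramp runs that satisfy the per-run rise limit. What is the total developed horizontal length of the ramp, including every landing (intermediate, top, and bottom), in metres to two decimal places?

54.76 m

⌈2648/760⌉ = 4 ramp runs. That means 3 intermediate landings.
Horizontal run for 2648 mm of rise at 1:18 is 2648 × 18 = 47664 mm.
Intermediate landings: 3 × 1350 = 4050 mm.
Top and bottom landings: 2 × 1525 = 3050 mm.
Total = 47664 + 4050 + 3050 = 54764 mm.
= 54.76 m.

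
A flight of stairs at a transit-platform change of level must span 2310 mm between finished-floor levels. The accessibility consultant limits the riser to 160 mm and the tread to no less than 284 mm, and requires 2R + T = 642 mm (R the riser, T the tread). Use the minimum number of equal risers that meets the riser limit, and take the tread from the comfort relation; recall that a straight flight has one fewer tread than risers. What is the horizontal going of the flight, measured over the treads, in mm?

⌈2310/160⌉ = 15 risers.
R = 2310 ÷ 15 = 154 mm.
From 2R + T = 642: T = 642 − 308 = 334 mm.
Treads = 15 − 1 = 14; going = 14 × 334 = 4676 mm.

4676 mm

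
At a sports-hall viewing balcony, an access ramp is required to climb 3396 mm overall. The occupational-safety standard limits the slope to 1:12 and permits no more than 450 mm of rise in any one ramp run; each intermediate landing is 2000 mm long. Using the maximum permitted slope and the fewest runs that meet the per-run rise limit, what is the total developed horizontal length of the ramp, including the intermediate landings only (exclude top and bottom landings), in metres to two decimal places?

3396 / 450 = 7.55, so 8 ramp runs are needed. That means 7 intermediate landings.
Ramp run (horizontal) at 1:12: 3396 × 12 = 40752 mm.
Intermediate landings: 7 × 2000 = 14000 mm.
Developed length = 40752 + 14000 = 54752 mm.
= 54.75 m.

54.75 m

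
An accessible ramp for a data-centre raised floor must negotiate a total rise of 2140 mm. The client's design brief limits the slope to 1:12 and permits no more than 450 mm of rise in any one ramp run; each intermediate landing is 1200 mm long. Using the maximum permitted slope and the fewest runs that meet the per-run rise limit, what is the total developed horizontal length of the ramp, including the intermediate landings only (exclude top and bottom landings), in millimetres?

30480 mm

2140 / 450 = 4.76, so 5 ramp runs are needed. That means 4 intermediate landings.
Horizontal run for 2140 mm of rise at 1:12 is 2140 × 12 = 25680 mm.
Intermediate landings: 4 × 1200 = 4800 mm.
Total developed length = 25680 + 4800 = 30480 mm.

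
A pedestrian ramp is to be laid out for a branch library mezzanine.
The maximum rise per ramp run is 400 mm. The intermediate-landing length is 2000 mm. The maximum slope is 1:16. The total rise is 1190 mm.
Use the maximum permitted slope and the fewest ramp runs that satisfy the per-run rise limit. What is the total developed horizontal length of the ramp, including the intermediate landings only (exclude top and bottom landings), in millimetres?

1190 / 400 = 2.98, so 3 ramp runs are needed. That means 2 intermediate landings.
Ramp run (horizontal) at 1:16: 1190 × 16 = 19040 mm.
2 intermediate landings contribute 2 × 2000 = 4000 mm.
Total developed length = 19040 + 4000 = 23040 mm.

23040 mm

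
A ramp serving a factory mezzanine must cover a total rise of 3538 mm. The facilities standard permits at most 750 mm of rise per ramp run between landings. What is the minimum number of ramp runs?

3538 / 750 = 4.717 → round up to 5 ramp runs.

5 runs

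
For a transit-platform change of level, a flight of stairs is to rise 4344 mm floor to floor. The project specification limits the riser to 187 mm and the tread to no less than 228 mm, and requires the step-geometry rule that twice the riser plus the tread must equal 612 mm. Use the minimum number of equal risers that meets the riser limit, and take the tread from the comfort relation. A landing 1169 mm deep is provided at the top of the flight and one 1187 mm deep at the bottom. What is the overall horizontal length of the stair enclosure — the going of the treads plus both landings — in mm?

⌈4344/187⌉ = 24 risers.
Each riser is 4344/24 = 181 mm (≤ 187 mm).
From 2R + T = 612: T = 612 − 362 = 250 mm.
Treads = 24 − 1 = 23; going = 23 × 250 = 5750 mm.
Add landings: 5750 + 1169 + 1187 = 8106 mm.

8106 mm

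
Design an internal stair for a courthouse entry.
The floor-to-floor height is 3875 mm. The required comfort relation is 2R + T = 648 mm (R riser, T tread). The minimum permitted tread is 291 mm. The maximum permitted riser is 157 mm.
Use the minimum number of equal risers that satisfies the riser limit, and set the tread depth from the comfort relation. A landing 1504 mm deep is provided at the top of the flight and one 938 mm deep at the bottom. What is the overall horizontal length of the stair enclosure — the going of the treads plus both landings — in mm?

At most 157 each: 3875/157 = 24.68, giving 25 risers.
Riser R = 3875 / 25 = 155 mm, within the 157 mm limit.
From 2R + T = 648: T = 648 − 310 = 338 mm.
Going = (25 − 1) × 338 = 8112 mm.
Enclosure = 8112 + 1504 + 938 = 10554 mm.

10554 mm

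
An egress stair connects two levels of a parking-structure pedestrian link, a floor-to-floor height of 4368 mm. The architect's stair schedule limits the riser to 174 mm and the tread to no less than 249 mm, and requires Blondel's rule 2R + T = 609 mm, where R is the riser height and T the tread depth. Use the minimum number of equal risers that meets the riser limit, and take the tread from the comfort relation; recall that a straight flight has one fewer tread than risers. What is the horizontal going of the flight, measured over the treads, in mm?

⌈4368/174⌉ = 26 risers.
Each riser is 4368/26 = 168 mm (≤ 174 mm).
From 2R + T = 609: T = 609 − 336 = 273 mm.
Treads = 26 − 1 = 25; going = 25 × 273 = 6825 mm.

6825 mm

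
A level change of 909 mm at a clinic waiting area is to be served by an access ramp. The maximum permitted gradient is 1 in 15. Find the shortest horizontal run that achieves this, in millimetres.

At 1:15 the run is 15 × 909 = 13635 mm.

13635 mm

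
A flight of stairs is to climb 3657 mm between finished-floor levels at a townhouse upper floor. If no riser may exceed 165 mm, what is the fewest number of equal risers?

23 risers

At most 165 each: 3657/165 = 22.16, giving 23 risers.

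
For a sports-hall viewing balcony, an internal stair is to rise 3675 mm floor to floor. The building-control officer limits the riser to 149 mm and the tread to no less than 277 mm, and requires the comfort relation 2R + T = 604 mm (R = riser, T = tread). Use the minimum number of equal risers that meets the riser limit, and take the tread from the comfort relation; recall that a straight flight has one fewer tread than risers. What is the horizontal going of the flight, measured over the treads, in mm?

7440 mm

⌈3675/149⌉ = 25 risers.
Riser R = 3675 / 25 = 147 mm, within the 149 mm limit.
Tread T = 604 − 2 × 147 = 310 mm (≥ 277 mm).
Going = (25 − 1) × 310 = 7440 mm.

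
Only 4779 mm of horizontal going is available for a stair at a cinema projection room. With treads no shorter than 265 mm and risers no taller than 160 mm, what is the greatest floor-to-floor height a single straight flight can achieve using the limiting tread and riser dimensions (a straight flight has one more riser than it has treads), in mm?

Treads that fit: ⌊4779 / 265⌋ = 18.
Risers = treads + 1 = 19.
Maximum height = 19 × 160 = 3040 mm.

3040 mm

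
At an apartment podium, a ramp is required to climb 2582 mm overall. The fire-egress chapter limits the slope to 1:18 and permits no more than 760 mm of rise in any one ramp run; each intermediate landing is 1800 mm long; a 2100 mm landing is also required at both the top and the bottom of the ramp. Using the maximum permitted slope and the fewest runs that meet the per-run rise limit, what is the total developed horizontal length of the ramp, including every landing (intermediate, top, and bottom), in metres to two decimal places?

56.08 m

⌈2582/760⌉ = 4 ramp runs. That means 3 intermediate landings.
Horizontal run for 2582 mm of rise at 1:18 is 2582 × 18 = 46476 mm.
3 intermediate landings contribute 3 × 1800 = 5400 mm.
Top and bottom landings: 2 × 2100 = 4200 mm.
Total = 46476 + 5400 + 4200 = 56076 mm.
= 56.08 m.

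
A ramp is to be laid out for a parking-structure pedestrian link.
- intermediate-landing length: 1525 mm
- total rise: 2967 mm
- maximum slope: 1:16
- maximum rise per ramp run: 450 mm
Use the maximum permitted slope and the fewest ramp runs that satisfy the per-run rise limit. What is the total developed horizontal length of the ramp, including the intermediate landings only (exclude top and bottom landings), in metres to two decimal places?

56.62 m

At most 450 each: 2967/450 = 6.59, giving 7 ramp runs. That means 6 intermediate landings.
Horizontal run for 2967 mm of rise at 1:16 is 2967 × 16 = 47472 mm.
6 intermediate landings contribute 6 × 1525 = 9150 mm.
Total developed length = 47472 + 9150 = 56622 mm.
= 56.62 m.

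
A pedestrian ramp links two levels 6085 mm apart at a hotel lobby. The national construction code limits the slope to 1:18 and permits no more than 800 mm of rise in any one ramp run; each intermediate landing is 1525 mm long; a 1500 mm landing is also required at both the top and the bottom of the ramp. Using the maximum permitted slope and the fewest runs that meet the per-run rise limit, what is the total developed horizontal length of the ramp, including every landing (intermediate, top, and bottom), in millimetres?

⌈6085/800⌉ = 8 ramp runs. That means 7 intermediate landings.
Ramp run (horizontal) at 1:18: 6085 × 18 = 109530 mm.
Intermediate landings: 7 × 1525 = 10675 mm.
Top and bottom landings: 2 × 1500 = 3000 mm.
Total = 109530 + 10675 + 3000 = 123205 mm.

123205 mm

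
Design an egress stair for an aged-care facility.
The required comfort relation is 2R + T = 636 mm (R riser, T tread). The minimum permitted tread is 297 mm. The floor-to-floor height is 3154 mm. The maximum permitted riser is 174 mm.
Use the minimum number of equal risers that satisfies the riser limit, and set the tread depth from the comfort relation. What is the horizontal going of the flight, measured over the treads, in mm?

At most 174 each: 3154/174 = 18.13, giving 19 risers.
Riser R = 3154 / 19 = 166 mm, within the 174 mm limit.
From 2R + T = 636: T = 636 − 332 = 304 mm.
19 risers give 18 treads; going = 18 × 304 = 5472 mm.

5472 mm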